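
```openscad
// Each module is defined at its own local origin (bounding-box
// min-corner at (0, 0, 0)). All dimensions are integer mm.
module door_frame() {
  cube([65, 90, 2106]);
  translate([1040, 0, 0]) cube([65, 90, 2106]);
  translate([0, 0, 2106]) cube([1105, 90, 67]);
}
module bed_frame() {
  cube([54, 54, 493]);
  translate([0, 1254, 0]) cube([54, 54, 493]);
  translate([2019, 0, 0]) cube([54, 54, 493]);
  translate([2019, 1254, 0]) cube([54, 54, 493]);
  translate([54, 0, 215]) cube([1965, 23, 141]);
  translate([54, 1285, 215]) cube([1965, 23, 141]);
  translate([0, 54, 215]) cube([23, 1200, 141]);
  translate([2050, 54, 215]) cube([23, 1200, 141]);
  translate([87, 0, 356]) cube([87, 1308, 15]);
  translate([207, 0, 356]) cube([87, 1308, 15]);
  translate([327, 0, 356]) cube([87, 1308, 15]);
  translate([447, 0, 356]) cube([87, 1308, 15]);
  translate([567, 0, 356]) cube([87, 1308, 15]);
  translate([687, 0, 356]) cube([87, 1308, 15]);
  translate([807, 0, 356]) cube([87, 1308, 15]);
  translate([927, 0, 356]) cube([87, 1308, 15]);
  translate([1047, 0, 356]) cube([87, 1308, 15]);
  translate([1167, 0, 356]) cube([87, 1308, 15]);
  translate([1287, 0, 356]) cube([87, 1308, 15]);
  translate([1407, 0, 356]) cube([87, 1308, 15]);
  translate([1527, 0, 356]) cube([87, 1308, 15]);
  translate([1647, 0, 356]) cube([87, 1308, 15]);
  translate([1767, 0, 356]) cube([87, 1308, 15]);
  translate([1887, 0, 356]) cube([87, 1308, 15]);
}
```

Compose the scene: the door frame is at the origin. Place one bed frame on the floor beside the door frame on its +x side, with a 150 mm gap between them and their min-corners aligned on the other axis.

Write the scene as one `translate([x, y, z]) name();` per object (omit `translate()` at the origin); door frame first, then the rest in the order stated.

door_frame();
translate([1255, 0, 0]) bed_frame();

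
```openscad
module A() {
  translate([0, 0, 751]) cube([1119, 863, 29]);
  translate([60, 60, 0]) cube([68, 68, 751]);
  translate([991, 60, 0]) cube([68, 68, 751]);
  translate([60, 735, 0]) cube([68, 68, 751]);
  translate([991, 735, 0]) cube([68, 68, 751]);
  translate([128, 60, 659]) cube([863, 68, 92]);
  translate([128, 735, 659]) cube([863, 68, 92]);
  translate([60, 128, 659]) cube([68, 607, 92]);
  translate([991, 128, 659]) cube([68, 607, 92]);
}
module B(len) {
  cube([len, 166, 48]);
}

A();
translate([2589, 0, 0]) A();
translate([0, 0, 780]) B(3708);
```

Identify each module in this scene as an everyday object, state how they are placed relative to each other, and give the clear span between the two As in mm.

Second table starts at x = 2589; first ends at x = 1119; clear span = 2589 − 1119 = 1470 mm.

A is a table. B is a beam. A beam spans the tops of two tables. The clear span between the two tables is 1470 mm.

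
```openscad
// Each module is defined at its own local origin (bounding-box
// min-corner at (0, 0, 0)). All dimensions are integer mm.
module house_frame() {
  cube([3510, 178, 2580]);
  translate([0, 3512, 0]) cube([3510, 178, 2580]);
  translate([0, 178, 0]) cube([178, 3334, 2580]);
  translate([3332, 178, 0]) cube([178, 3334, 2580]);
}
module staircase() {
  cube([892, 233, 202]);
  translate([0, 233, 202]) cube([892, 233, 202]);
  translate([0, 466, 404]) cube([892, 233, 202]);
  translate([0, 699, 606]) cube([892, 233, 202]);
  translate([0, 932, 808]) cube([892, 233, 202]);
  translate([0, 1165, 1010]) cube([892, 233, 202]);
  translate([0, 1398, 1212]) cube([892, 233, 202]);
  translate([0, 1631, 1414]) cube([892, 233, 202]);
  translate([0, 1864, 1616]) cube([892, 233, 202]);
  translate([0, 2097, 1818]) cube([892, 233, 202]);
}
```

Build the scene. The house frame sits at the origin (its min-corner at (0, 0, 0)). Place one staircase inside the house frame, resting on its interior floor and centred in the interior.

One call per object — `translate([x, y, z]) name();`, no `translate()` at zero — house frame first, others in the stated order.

house_frame();
translate([1309, 680, 0]) staircase();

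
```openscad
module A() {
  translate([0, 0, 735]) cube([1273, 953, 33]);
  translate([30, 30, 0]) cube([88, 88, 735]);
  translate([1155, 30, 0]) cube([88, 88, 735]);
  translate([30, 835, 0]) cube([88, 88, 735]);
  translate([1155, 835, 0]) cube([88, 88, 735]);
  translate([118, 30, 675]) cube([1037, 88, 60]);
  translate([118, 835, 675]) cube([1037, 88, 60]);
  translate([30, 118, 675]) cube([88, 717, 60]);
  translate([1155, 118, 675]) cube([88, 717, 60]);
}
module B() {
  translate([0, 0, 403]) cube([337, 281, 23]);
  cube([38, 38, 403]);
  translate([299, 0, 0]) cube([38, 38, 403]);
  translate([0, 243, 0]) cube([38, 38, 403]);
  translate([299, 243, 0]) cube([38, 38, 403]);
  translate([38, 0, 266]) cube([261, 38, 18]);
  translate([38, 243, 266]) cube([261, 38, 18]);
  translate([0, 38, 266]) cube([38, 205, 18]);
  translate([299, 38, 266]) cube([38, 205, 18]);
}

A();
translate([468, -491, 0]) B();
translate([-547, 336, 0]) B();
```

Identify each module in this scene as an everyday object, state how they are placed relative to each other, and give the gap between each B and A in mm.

Each stool's nearest face is 210 mm from the table's bounding box.

A is a table. B is a stool. Two stools sit around the table at the −y, −x sides. The gap between each stool and the table is 210 mm.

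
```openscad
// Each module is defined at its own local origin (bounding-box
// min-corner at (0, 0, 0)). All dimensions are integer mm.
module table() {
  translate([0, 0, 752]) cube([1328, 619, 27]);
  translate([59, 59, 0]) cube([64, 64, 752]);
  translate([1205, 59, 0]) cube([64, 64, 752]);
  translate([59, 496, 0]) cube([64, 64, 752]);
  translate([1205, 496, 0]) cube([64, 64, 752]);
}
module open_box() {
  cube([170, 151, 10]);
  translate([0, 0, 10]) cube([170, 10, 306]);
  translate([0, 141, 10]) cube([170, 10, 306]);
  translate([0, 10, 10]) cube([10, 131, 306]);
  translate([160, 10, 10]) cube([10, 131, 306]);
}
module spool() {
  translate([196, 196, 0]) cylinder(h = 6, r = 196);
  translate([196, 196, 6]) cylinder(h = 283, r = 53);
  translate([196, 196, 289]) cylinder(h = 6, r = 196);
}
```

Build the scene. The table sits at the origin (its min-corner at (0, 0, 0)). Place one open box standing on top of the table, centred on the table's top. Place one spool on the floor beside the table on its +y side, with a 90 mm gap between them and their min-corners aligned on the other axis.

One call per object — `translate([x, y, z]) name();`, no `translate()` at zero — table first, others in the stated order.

table();
translate([579, 234, 779]) open_box();
translate([0, 709, 0]) spool();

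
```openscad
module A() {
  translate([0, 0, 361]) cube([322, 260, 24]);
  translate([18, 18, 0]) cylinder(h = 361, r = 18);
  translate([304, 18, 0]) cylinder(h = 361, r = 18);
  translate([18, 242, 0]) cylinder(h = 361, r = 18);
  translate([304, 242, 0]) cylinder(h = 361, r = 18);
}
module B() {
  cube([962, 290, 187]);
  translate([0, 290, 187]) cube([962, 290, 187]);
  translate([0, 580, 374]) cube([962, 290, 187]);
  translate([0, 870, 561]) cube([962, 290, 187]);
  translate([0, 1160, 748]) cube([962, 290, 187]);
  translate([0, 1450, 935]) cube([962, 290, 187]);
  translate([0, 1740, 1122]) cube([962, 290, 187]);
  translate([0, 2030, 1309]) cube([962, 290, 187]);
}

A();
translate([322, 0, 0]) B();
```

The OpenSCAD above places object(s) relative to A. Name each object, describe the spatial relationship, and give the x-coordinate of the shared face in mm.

The stool's +x face and the staircase's −x face are both at x = 322 mm.

A is a stool. B is a staircase. The staircase is against the stool's +x side, with their −y faces flush. The x-coordinate of the shared face is 322 mm.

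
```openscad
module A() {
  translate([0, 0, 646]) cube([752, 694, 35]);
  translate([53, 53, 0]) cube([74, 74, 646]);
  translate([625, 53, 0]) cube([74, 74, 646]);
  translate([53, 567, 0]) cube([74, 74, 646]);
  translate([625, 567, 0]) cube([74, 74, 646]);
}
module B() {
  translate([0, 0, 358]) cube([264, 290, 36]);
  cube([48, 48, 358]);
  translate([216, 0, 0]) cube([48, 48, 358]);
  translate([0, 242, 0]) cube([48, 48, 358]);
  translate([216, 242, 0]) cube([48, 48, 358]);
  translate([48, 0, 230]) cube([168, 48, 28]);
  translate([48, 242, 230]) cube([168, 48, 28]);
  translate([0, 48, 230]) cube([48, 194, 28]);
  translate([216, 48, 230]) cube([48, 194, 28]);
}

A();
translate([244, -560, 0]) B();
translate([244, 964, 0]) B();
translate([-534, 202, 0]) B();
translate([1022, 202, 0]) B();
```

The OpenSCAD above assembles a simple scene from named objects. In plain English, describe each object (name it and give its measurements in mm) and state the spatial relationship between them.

A is a table: top 752 mm (x) × 694 mm (y), 35 mm thick, upper face at z = 681 mm, on four 74×74 mm square legs, each inset 53 mm from the nearest pair of top edges, running from z = 0 to the bottom of the top.

B is a four-legged stool. The seat is 264×290 mm, 36 mm thick, top at z = 394 mm. It stands on four square legs, each 48×48 mm in cross-section, from z = 0 to the seat underside, each flush with a corner of the seat. Four stretchers, 48 mm wide and 28 mm tall, connect adjacent legs with their undersides at z = 230 mm, each running between the inner faces of the legs it joins and aligned with the legs' outer faces on the other axis.

Four stools sit around the table at the −y, +y, −x, +x sides.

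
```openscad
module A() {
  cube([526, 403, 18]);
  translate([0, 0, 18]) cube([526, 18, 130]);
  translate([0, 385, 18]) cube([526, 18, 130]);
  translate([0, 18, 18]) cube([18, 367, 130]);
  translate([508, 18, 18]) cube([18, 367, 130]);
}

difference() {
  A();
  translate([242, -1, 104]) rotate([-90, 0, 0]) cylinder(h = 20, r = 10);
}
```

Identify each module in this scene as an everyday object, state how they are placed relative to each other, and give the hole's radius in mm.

The subtracted cylinder has r = 10 mm.

A is an open box. The open box has a circular hole through its front wall. The hole's radius is 10 mm.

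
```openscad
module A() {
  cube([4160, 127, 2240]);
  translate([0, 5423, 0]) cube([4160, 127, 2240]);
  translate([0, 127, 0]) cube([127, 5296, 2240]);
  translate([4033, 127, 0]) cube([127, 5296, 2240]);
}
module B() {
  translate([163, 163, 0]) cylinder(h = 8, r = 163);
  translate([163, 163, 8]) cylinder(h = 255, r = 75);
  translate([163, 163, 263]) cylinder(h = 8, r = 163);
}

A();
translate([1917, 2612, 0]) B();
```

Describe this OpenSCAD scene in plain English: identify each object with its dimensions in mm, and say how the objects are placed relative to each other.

A is a box-shaped house frame (walls only): outside footprint 4160×5550 mm, wall height 2240 mm, wall thickness 127 mm. The two y-facing walls run the full x-width; the two x-facing walls fit between the inner faces of the y-facing walls.

B is a spool: two coaxial disc flanges of radius 163 mm and thickness 8 mm, joined by a core cylinder of radius 75 mm and height 255 mm. The lower flange rests on z = 0 and the three cylinders share a vertical axis.

The spool sits inside the house frame, centred.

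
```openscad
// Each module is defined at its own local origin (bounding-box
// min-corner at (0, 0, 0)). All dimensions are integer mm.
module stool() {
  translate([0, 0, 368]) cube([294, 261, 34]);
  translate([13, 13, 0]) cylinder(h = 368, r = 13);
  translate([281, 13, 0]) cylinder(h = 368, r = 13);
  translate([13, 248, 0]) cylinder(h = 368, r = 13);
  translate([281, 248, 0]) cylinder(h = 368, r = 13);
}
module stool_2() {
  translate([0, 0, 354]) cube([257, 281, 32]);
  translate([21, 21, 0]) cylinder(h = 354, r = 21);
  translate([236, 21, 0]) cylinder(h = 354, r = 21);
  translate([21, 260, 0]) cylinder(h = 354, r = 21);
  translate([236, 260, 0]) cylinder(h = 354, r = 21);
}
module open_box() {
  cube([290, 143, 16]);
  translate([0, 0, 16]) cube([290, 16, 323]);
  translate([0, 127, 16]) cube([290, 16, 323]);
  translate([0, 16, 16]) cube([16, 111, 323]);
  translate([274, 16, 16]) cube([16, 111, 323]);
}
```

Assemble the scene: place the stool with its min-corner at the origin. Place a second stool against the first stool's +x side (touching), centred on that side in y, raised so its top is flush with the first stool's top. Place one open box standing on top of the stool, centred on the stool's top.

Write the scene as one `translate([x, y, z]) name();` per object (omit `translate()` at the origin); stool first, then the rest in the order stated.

stool();
translate([294, -10, 16]) stool_2();
translate([2, 59, 402]) open_box();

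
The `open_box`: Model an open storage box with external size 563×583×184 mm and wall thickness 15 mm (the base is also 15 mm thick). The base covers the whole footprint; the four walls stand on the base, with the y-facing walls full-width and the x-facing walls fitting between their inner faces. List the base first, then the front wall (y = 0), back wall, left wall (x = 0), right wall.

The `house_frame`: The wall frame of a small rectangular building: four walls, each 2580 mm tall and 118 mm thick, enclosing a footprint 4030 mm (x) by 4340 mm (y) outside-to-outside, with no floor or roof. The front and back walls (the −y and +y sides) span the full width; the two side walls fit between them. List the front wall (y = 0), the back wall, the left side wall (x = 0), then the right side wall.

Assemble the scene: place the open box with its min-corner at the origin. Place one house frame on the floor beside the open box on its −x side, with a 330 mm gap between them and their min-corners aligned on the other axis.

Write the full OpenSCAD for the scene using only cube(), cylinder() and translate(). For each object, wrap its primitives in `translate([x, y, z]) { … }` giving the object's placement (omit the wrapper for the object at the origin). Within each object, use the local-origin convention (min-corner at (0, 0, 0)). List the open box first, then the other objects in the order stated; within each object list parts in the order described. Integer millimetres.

cube([563, 583, 15]);
translate([0, 0, 15]) cube([563, 15, 169]);
translate([0, 568, 15]) cube([563, 15, 169]);
translate([0, 15, 15]) cube([15, 553, 169]);
translate([548, 15, 15]) cube([15, 553, 169]);
translate([-4360, 0, 0]) {
  cube([4030, 118, 2580]);
  translate([0, 4222, 0]) cube([4030, 118, 2580]);
  translate([0, 118, 0]) cube([118, 4104, 2580]);
  translate([3912, 118, 0]) cube([118, 4104, 2580]);
}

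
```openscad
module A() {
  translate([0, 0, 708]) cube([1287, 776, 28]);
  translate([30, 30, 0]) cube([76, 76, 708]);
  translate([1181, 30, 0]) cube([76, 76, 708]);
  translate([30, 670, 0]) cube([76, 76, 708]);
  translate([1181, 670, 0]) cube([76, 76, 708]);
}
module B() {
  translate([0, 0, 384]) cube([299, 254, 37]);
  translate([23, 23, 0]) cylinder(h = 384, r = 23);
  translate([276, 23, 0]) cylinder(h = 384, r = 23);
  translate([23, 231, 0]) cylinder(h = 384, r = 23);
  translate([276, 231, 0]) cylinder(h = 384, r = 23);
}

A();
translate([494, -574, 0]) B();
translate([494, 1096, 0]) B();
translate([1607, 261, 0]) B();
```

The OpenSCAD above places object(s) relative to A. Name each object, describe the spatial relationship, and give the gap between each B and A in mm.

A is a table. B is a stool. Three stools sit around the table at the −y, +y, +x sides. The gap between each stool and the table is 320 mm.

Each stool's nearest face is 320 mm from the table's bounding box.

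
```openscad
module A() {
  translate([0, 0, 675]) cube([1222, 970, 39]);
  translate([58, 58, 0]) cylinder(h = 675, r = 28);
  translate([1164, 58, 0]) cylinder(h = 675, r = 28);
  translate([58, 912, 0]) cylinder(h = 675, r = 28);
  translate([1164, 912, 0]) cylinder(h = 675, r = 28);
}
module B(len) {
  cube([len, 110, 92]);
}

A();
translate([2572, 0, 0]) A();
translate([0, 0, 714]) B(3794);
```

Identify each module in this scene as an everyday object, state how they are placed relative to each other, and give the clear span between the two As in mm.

A is a table. B is a beam. A beam spans the tops of two tables. The clear span between the two tables is 1350 mm.

Second table starts at x = 2572; first ends at x = 1222; clear span = 2572 − 1222 = 1350 mm.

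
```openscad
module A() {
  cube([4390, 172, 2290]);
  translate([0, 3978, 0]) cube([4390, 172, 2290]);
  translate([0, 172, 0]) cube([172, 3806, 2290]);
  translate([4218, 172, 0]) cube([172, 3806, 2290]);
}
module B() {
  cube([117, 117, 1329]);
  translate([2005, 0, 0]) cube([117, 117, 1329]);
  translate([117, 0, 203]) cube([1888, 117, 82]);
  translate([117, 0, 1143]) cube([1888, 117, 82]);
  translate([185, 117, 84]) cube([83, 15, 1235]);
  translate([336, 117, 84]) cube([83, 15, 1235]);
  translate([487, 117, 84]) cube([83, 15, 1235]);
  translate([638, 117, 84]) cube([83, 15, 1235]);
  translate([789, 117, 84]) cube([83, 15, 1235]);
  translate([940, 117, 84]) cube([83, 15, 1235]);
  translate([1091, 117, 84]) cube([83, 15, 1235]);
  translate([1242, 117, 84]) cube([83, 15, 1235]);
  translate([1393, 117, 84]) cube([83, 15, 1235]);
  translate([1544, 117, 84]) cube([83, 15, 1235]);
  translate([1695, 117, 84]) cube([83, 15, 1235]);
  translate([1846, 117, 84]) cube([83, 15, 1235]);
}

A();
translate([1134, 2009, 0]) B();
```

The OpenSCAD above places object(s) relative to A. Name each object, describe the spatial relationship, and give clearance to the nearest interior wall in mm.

Clearances: x = 962, y = 1837; minimum 962 mm.

A is a house frame. B is a fence section. The fence section sits inside the house frame, centred. The clearance to the nearest interior wall is 962 mm.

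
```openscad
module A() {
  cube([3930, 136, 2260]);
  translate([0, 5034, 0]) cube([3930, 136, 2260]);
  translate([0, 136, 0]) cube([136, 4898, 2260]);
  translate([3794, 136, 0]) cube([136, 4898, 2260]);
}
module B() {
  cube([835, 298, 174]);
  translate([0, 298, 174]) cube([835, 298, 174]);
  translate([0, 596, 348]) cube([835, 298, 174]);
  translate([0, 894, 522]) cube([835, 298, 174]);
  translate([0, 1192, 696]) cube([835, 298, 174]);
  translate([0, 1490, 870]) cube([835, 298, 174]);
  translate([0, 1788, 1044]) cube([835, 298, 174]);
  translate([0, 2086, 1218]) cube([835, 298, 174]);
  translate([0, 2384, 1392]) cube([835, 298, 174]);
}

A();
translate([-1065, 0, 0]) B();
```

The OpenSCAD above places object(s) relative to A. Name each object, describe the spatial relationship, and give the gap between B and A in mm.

The staircase's nearest face is 230 mm from the house frame's −x face.

A is a house frame. B is a staircase. The staircase is on the floor beside the house frame on its −x side. The gap between the staircase and the house frame is 230 mm.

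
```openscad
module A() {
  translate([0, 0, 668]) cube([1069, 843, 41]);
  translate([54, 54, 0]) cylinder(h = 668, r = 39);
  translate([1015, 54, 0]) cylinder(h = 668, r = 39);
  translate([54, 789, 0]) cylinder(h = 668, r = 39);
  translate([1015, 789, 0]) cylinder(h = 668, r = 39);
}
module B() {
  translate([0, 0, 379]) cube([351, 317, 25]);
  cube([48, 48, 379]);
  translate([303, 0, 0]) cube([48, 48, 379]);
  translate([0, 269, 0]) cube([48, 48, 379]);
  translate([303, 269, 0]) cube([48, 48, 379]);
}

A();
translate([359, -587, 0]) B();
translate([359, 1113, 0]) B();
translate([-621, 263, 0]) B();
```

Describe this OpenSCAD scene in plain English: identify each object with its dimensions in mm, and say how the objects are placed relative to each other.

A is a table with a 1069×843 mm rectangular top, 41 mm thick, top surface at z = 709 mm, supported by four round legs of 78 mm diameter, each leg's bounding box inset 15 mm from the nearest pair of top edges, running from the floor.

B is a simple wooden stool: a rectangular seat 351 mm (x) by 317 mm (y), 25 mm thick, top face at z = 404 mm, on four square legs, each 48×48 mm in cross-section. The legs rest on z = 0, each flush with a corner of the seat.

Three stools sit around the table at the −y, +y, −x sides.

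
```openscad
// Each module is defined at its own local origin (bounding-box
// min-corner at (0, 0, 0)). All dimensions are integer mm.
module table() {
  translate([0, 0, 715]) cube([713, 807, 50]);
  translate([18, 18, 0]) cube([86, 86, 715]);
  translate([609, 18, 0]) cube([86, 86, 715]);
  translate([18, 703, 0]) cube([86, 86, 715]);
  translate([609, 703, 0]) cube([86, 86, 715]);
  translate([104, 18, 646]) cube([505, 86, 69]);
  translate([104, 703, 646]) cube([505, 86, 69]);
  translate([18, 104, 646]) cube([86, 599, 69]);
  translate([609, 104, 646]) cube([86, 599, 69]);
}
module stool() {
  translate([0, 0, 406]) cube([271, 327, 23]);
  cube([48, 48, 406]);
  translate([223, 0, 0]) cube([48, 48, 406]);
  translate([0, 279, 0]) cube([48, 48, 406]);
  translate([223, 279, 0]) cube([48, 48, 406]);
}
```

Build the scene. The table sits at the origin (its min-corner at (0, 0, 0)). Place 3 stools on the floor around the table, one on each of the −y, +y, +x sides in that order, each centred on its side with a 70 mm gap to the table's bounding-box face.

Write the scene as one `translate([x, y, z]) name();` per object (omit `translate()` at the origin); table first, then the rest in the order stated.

table();
translate([221, -397, 0]) stool();
translate([221, 877, 0]) stool();
translate([783, 240, 0]) stool();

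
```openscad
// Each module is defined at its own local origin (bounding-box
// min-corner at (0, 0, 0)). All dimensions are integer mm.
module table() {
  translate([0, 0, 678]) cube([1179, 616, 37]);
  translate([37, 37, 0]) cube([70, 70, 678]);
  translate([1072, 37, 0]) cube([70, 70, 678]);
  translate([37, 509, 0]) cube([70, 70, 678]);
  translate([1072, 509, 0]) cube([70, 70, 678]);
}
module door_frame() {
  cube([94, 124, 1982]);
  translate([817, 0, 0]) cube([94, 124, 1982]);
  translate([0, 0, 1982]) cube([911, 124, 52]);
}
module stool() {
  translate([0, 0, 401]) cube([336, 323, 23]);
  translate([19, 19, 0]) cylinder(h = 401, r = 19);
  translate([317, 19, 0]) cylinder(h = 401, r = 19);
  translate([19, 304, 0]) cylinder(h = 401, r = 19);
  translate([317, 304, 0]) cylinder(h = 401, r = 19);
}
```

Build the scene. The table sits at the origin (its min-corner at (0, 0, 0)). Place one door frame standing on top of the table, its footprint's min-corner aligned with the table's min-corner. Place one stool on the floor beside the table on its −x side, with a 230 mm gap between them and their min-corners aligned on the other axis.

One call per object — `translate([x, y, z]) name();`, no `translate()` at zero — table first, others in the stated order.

table();
translate([0, 0, 715]) door_frame();
translate([-566, 0, 0]) stool();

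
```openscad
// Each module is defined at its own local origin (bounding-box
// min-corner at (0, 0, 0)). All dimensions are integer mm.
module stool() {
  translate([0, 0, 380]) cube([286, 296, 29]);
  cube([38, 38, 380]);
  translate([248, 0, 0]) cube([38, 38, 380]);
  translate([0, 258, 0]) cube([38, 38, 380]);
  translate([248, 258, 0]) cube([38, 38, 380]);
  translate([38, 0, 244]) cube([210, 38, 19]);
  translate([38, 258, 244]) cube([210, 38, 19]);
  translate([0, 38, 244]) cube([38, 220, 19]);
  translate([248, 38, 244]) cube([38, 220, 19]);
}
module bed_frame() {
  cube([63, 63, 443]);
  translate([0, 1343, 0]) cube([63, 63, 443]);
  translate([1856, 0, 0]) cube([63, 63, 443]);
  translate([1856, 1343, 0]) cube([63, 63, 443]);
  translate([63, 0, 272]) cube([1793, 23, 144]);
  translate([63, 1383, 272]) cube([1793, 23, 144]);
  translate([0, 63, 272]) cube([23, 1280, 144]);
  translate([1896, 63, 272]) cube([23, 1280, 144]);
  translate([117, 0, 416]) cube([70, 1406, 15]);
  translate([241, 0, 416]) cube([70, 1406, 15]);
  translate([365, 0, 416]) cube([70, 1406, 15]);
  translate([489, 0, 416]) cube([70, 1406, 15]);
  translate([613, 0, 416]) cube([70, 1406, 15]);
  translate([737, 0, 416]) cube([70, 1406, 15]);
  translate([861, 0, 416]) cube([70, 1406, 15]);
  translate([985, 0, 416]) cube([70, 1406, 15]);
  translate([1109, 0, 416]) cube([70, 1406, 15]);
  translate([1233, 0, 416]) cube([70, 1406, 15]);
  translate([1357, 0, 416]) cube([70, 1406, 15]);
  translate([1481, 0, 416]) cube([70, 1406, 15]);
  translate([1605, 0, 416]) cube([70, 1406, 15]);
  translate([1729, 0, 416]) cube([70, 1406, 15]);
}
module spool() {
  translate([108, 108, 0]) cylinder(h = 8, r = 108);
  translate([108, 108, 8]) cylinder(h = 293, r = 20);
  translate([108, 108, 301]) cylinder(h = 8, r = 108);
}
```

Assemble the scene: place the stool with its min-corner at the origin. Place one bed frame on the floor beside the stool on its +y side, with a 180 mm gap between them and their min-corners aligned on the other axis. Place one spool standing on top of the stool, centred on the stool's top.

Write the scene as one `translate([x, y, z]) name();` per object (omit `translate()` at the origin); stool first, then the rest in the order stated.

stool();
translate([0, 476, 0]) bed_frame();
translate([35, 40, 409]) spool();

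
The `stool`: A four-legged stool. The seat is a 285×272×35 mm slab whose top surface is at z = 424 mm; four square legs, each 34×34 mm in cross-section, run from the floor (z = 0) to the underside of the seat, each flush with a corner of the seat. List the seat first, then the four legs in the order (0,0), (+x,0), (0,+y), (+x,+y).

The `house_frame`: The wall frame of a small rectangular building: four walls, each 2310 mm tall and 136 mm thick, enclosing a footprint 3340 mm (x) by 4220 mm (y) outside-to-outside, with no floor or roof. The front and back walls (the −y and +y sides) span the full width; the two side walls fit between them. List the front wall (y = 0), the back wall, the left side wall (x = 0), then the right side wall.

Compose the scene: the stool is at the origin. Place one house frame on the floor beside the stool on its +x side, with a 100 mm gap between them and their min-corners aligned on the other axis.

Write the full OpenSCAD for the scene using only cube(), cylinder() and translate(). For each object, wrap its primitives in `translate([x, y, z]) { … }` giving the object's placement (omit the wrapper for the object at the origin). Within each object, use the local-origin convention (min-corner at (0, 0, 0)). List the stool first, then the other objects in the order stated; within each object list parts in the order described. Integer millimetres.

translate([0, 0, 389]) cube([285, 272, 35]);
cube([34, 34, 389]);
translate([251, 0, 0]) cube([34, 34, 389]);
translate([0, 238, 0]) cube([34, 34, 389]);
translate([251, 238, 0]) cube([34, 34, 389]);
translate([385, 0, 0]) {
  cube([3340, 136, 2310]);
  translate([0, 4084, 0]) cube([3340, 136, 2310]);
  translate([0, 136, 0]) cube([136, 3948, 2310]);
  translate([3204, 136, 0]) cube([136, 3948, 2310]);
}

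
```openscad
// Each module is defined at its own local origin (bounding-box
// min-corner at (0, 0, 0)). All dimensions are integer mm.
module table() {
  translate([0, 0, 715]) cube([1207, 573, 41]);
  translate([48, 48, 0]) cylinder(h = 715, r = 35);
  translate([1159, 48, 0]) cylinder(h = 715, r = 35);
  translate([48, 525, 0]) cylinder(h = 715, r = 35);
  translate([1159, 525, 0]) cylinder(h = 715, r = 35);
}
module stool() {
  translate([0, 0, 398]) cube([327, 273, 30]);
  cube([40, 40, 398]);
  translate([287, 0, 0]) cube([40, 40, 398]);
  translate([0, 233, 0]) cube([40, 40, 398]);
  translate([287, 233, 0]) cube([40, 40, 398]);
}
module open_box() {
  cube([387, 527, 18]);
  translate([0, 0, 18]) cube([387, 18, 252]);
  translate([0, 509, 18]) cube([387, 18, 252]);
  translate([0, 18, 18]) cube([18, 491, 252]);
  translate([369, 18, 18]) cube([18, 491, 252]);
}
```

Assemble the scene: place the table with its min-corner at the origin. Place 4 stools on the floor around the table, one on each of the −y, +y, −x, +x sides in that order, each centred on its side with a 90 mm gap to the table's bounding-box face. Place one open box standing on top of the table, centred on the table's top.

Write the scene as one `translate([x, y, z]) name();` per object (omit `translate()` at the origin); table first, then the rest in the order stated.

table();
translate([440, -363, 0]) stool();
translate([440, 663, 0]) stool();
translate([-417, 150, 0]) stool();
translate([1297, 150, 0]) stool();
translate([410, 23, 756]) open_box();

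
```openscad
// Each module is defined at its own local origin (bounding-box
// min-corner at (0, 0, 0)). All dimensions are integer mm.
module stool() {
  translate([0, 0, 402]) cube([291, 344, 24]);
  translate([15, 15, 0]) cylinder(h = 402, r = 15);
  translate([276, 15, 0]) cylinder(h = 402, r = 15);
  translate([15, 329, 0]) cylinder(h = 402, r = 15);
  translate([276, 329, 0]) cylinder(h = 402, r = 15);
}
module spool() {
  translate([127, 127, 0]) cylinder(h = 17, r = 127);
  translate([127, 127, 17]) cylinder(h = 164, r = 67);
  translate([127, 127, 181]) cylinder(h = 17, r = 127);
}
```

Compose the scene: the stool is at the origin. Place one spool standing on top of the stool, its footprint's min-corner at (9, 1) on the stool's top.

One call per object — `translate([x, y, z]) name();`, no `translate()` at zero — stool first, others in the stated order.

stool();
translate([9, 1, 426]) spool();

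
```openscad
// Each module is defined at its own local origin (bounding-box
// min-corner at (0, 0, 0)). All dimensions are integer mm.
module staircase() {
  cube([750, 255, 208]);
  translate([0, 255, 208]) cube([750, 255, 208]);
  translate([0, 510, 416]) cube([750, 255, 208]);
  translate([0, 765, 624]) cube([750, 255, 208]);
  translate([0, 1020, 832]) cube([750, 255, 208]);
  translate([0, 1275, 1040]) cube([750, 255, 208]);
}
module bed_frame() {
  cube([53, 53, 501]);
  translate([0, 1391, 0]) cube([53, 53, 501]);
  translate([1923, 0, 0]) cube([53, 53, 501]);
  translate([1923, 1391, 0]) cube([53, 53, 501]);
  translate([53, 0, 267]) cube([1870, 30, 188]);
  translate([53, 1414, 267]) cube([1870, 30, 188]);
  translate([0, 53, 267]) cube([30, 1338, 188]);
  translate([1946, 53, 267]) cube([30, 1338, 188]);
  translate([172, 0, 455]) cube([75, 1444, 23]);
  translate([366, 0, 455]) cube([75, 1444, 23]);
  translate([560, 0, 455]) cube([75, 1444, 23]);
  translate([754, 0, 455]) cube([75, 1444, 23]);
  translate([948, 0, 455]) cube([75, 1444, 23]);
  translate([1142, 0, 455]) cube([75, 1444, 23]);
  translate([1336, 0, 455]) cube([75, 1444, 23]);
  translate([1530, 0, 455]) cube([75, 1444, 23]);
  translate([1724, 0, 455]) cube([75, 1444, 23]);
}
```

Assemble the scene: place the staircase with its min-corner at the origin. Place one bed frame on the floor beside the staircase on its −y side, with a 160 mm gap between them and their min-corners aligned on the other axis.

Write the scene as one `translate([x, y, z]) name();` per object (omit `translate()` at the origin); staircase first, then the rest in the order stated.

staircase();
translate([0, -1604, 0]) bed_frame();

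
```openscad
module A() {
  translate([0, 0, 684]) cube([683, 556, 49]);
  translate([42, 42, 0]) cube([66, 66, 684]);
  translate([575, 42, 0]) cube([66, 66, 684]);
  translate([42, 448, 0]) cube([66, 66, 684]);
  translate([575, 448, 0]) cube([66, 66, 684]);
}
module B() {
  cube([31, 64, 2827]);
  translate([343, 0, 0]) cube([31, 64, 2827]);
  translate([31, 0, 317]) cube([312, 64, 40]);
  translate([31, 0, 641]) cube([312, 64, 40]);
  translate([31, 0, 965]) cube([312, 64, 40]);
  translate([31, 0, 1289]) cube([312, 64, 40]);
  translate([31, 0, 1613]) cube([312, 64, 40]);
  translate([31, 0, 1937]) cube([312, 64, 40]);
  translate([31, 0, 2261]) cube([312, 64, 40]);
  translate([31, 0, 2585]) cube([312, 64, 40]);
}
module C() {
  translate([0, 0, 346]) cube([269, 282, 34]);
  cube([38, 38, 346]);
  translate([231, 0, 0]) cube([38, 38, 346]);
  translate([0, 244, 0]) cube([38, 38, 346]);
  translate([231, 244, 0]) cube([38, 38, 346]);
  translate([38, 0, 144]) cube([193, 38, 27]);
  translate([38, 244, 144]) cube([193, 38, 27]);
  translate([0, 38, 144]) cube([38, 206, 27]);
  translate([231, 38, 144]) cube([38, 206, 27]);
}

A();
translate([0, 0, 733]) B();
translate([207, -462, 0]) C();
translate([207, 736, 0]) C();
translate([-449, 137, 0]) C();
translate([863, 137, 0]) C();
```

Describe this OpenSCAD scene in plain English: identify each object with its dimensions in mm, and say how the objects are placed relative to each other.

A is a table with a 683×556 mm rectangular top, 49 mm thick, top surface at z = 733 mm, supported by four 66×66 mm square legs, each inset 42 mm from the nearest pair of top edges, running from the floor.

B is a straight ladder. Two 31×64 mm vertical rails, 2827 mm tall, stand 374 mm apart (outside-to-outside) with their front faces coplanar on the −y side. 8 rungs, each 64 mm deep and 40 mm tall, span between the inner faces of the rails, front faces flush with the rails. The lowest rung's underside is at z = 317 mm and rungs are spaced 324 mm apart (underside to underside).

C is a four-legged stool. The seat is 269×282 mm, 34 mm thick, top at z = 380 mm. It stands on four square legs, each 38×38 mm in cross-section, from z = 0 to the seat underside, each flush with a corner of the seat. Four stretchers, 38 mm wide and 27 mm tall, connect adjacent legs with their undersides at z = 144 mm, each running between the inner faces of the legs it joins and aligned with the legs' outer faces on the other axis.

The ladder is on top of the table. Four stools sit around the table at the −y, +y, −x, +x sides.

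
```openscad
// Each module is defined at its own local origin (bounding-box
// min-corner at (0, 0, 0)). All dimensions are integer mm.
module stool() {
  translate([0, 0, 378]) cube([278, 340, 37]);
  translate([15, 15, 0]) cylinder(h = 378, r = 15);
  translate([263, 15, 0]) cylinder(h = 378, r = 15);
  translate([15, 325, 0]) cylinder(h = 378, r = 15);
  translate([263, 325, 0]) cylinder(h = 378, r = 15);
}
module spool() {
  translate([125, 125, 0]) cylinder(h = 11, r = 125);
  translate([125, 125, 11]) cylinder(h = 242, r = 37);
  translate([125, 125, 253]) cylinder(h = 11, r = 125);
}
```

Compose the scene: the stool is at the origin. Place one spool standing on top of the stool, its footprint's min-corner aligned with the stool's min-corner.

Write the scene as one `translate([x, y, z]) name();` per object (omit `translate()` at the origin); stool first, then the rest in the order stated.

stool();
translate([0, 0, 415]) spool();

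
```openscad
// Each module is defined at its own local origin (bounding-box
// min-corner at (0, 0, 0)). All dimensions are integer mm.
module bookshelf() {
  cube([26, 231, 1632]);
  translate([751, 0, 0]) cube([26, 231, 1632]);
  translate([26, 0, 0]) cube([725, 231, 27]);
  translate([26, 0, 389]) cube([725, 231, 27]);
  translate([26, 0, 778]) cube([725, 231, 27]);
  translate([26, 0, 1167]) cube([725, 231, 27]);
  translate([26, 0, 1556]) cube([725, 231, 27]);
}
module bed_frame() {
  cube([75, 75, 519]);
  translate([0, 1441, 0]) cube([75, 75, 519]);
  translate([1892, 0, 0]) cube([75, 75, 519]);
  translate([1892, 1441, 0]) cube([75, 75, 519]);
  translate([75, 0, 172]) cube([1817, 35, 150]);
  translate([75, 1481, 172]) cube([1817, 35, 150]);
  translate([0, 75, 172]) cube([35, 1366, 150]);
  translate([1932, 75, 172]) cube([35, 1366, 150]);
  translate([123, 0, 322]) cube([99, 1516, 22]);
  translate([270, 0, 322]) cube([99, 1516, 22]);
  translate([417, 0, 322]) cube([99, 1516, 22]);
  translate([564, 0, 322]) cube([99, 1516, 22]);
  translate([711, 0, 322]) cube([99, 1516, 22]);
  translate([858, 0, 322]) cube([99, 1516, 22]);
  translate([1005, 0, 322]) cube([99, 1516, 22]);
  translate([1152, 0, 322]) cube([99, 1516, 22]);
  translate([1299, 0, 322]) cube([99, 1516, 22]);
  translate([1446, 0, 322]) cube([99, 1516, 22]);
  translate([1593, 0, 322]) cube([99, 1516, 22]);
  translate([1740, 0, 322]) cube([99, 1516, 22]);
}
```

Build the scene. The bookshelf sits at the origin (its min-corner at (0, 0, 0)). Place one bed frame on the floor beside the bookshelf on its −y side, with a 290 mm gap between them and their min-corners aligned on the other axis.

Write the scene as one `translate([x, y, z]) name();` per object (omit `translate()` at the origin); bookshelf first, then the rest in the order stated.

bookshelf();
translate([0, -1806, 0]) bed_frame();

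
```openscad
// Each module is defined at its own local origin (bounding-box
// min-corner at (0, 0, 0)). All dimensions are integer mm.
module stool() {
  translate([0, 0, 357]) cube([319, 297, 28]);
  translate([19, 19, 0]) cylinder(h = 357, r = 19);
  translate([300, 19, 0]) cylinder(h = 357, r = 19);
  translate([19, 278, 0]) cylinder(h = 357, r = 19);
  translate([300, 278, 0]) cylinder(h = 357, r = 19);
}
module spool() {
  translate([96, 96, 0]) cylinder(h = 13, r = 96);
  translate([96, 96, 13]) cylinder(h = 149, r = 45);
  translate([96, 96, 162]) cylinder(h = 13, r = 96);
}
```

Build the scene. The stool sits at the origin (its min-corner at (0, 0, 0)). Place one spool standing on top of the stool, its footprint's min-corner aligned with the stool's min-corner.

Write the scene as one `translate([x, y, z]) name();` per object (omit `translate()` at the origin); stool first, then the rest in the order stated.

stool();
translate([0, 0, 385]) spool();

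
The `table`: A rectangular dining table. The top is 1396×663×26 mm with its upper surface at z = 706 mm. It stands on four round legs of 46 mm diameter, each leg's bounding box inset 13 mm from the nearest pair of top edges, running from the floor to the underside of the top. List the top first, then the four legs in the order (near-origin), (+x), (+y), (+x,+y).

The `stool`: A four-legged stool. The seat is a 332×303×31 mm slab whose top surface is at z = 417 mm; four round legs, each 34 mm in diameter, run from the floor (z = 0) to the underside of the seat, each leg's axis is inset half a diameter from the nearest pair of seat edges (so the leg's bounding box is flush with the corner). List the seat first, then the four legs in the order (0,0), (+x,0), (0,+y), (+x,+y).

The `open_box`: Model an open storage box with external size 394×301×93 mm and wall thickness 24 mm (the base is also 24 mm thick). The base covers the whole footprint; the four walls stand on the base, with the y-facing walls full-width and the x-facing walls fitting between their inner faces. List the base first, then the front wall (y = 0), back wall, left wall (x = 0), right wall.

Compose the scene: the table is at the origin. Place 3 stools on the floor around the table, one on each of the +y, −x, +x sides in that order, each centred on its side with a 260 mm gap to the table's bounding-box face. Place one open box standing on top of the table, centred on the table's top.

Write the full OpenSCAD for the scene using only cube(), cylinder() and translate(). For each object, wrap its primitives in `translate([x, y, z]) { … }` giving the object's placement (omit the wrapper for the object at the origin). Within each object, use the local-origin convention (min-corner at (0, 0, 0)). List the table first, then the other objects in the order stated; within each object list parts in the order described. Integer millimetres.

translate([0, 0, 680]) cube([1396, 663, 26]);
translate([36, 36, 0]) cylinder(h = 680, r = 23);
translate([1360, 36, 0]) cylinder(h = 680, r = 23);
translate([36, 627, 0]) cylinder(h = 680, r = 23);
translate([1360, 627, 0]) cylinder(h = 680, r = 23);
translate([532, 923, 0]) {
  translate([0, 0, 386]) cube([332, 303, 31]);
  translate([17, 17, 0]) cylinder(h = 386, r = 17);
  translate([315, 17, 0]) cylinder(h = 386, r = 17);
  translate([17, 286, 0]) cylinder(h = 386, r = 17);
  translate([315, 286, 0]) cylinder(h = 386, r = 17);
}
translate([-592, 180, 0]) {
  translate([0, 0, 386]) cube([332, 303, 31]);
  translate([17, 17, 0]) cylinder(h = 386, r = 17);
  translate([315, 17, 0]) cylinder(h = 386, r = 17);
  translate([17, 286, 0]) cylinder(h = 386, r = 17);
  translate([315, 286, 0]) cylinder(h = 386, r = 17);
}
translate([1656, 180, 0]) {
  translate([0, 0, 386]) cube([332, 303, 31]);
  translate([17, 17, 0]) cylinder(h = 386, r = 17);
  translate([315, 17, 0]) cylinder(h = 386, r = 17);
  translate([17, 286, 0]) cylinder(h = 386, r = 17);
  translate([315, 286, 0]) cylinder(h = 386, r = 17);
}
translate([501, 181, 706]) {
  cube([394, 301, 24]);
  translate([0, 0, 24]) cube([394, 24, 69]);
  translate([0, 277, 24]) cube([394, 24, 69]);
  translate([0, 24, 24]) cube([24, 253, 69]);
  translate([370, 24, 24]) cube([24, 253, 69]);
}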